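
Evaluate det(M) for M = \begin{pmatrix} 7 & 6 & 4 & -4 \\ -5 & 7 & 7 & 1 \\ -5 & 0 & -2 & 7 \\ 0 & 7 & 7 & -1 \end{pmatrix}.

The determinant is -374.

Expand along row 3 (it has 1 zero):
  + (-5) · M_31   where M_31 = det([6 4 -4; 7 7 1; 7 7 -1]) = -28
  + (-2) · M_33   where M_33 = det([7 6 -4; -5 7 1; 0 7 -1]) = 12
  − (7) · M_34   where M_34 = det([7 6 4; -5 7 7; 0 7 7]) = 70
det = (+1)·(-5)·(-28) + (+1)·(-2)·(12) + (-1)·(7)·(70) = -374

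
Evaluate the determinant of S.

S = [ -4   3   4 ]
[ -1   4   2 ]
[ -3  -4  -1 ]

27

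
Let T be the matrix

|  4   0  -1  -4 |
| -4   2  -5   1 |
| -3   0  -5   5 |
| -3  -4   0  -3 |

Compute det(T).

The determinant is 756.

Expand along column 2 (it has 2 zeros):
  + (2) · M_22   where M_22 = det([4 -1 -4; -3 -5 5; -3 0 -3]) = 144
  + (-4) · M_42   where M_42 = det([4 -1 -4; -4 -5 1; -3 -5 5]) = -117
det = (+1)·(2)·(144) + (+1)·(-4)·(-117) = 756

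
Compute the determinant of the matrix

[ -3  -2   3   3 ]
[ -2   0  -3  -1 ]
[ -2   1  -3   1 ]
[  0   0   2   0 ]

Expand along row 4 (it has 3 zeros):
  − (2) · M_43   where M_43 = det([-3 -2 3; -2 0 -1; -2 1 1]) = -17
det = (-1)·(2)·(-17) = 34

34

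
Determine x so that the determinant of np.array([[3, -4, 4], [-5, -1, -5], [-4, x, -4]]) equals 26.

Expanding along the row containing x, det(A) is linear in x: det(A) = (-5)·x + (-4).
Set (-5)·x + (-4) = 26  ⇒  (-5)·x = 30  ⇒  x = -6.

-6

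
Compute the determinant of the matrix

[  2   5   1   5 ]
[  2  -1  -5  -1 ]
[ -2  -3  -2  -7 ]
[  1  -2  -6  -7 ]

Expand along row 1:
  + (2) · M_11   where M_11 = det([-1 -5 -1; -3 -2 -7; -2 -6 -7]) = 49
  − (5) · M_12   where M_12 = det([2 -5 -1; -2 -2 -7; 1 -6 -7]) = 35
  + (1) · M_13   where M_13 = det([2 -1 -1; -2 -3 -7; 1 -2 -7]) = 28
  − (5) · M_14   where M_14 = det([2 -1 -5; -2 -3 -2; 1 -2 -6]) = 7
det = (+1)·(2)·(49) + (-1)·(5)·(35) + (+1)·(1)·(28) + (-1)·(5)·(7) = -84

-84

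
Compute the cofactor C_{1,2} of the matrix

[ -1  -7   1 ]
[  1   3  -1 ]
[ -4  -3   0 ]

4

Delete row 1 and column 2; the remaining 2×2 submatrix is [1 -1; -4 0].
Its determinant is 1·0 − (-1)·(-4) = -4.
The cofactor carries sign (−1)^(1+2) = −1, so C_{1,2} = −(-4) = 4.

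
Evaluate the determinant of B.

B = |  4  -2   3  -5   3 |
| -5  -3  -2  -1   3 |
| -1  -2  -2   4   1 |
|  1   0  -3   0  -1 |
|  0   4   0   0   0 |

-1764

Expand along row 5 (it has 4 zeros):
  − (4) · M_52   where M_52 = det([4 3 -5 3; -5 -2 -1 3; -1 -2 4 1; 1 -3 0 -1]) = 441
det = (-1)·(4)·(441) = -1764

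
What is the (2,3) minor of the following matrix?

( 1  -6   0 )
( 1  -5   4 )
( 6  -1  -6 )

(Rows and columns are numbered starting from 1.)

Delete row 2 and column 3; the remaining 2×2 submatrix is [1 -6; 6 -1].
Its determinant is 1·(-1) − (-6)·6 = 35.

35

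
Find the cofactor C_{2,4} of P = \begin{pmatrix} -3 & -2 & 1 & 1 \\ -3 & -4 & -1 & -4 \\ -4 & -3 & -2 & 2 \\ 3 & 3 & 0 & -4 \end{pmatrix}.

The cofactor is -9.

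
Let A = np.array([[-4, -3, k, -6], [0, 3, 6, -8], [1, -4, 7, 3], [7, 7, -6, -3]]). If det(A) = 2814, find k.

1

Expanding along the column containing k, det(A) is linear in k: det(A) = (-208)·k + (3022).
Set (-208)·k + (3022) = 2814  ⇒  (-208)·k = -208  ⇒  k = 1.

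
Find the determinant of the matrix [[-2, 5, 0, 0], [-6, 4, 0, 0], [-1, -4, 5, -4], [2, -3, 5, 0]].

The determinant is 440.

The matrix is block lower-triangular with a 2×2 block and a 2×2 block on the diagonal, so its determinant equals the product of the determinants of the diagonal blocks.
det of the 2×2 block = 22
det of the 2×2 block = 20
det = (22)·(20) = 440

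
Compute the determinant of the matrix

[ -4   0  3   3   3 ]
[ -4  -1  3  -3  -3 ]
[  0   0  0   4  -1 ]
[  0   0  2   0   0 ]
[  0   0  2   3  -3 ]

The matrix is block upper-triangular with a 2×2 block and a 3×3 block on the diagonal, so its determinant equals the product of the determinants of the diagonal blocks.
det of the 2×2 block = 4
det of the 3×3 block = 18
det = (4)·(18) = 72

72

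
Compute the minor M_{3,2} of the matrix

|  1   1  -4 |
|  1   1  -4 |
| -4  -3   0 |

Delete row 3 and column 2; the remaining 2×2 submatrix is [1 -4; 1 -4].
Its determinant is 1·(-4) − (-4)·1 = 0.

0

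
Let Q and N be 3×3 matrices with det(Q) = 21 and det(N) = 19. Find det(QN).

det(QN) = det(Q)·det(N) = (21)·(19) = 399

399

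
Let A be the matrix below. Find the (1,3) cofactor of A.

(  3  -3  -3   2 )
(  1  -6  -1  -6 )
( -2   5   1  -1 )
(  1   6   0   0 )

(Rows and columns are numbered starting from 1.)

The cofactor is 114.

Delete row 1 and column 3; the remaining 3×3 submatrix is [1 -6 -6; -2 5 -1; 1 6 0].
Its determinant is 114.
The cofactor carries sign (−1)^(1+3) = +1, so C_{1,3} = +(114) = 114.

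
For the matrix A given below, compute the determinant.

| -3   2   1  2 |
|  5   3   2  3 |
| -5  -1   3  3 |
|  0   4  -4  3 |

-407

Expand along row 4 (it has 1 zero):
  + (4) · M_42   where M_42 = det([-3 1 2; 5 2 3; -5 3 3]) = 29
  − (-4) · M_43   where M_43 = det([-3 2 2; 5 3 3; -5 -1 3]) = -76
  + (3) · M_44   where M_44 = det([-3 2 1; 5 3 2; -5 -1 3]) = -73
det = (+1)·(4)·(29) + (-1)·(-4)·(-76) + (+1)·(3)·(-73) = -407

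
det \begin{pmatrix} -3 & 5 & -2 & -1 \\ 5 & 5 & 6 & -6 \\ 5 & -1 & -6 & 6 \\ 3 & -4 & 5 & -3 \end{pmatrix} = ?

-522

Expand along row 1:
  + (-3) · M_11   where M_11 = det([5 6 -6; -1 -6 6; -4 5 -3]) = -48
  − (5) · M_12   where M_12 = det([5 6 -6; 5 -6 6; 3 5 -3]) = -120
  + (-2) · M_13   where M_13 = det([5 5 -6; 5 -1 6; 3 -4 -3]) = 402
  − (-1) · M_14   where M_14 = det([5 5 6; 5 -1 -6; 3 -4 5]) = -462
det = (+1)·(-3)·(-48) + (-1)·(5)·(-120) + (+1)·(-2)·(402) + (-1)·(-1)·(-462) = -522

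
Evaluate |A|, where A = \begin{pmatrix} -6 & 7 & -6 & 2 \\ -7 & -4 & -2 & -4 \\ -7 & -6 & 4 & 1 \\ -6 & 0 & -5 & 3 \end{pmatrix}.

Expand along row 4 (it has 1 zero):
  − (-6) · M_41   where M_41 = det([7 -6 2; -4 -2 -4; -6 4 1]) = -126
  − (-5) · M_43   where M_43 = det([-6 7 2; -7 -4 -4; -7 -6 1]) = 441
  + (3) · M_44   where M_44 = det([-6 7 -6; -7 -4 -2; -7 -6 4]) = 378
det = (-1)·(-6)·(-126) + (-1)·(-5)·(441) + (+1)·(3)·(378) = 2583

The determinant is 2583.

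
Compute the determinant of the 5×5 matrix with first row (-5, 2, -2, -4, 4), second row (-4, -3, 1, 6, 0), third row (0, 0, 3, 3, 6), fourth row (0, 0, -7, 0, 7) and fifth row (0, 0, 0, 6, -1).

-9177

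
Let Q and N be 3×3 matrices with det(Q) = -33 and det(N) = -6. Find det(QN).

|QN| = 198

det(QN) = det(Q)·det(N) = (-33)·(-6) = 198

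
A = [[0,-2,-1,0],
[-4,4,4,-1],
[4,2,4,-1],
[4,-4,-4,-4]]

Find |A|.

|A| = 200

Expand along row 1 (it has 2 zeros):
  − (-2) · M_12   where M_12 = det([-4 4 -1; 4 4 -1; 4 -4 -4]) = 160
  + (-1) · M_13   where M_13 = det([-4 4 -1; 4 2 -1; 4 -4 -4]) = 120
det = (-1)·(-2)·(160) + (+1)·(-1)·(120) = 200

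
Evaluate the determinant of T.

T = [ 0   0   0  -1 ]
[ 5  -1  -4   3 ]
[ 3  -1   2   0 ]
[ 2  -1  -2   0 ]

det(T) = 14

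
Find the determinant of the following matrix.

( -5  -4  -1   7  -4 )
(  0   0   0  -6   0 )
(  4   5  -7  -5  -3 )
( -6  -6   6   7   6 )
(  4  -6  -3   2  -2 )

11736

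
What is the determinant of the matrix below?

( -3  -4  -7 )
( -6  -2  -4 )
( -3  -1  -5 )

The determinant is 54.

Expand along row 1:
  + (-3) · |-2 -4; -1 -5| = (-3)·(10 − 4) = -18
  − (-4) · |-6 -4; -3 -5| = −(-4)·(30 − 12) = 72
  + (-7) · |-6 -2; -3 -1| = (-7)·(6 − 6) = 0
Sum: (-18) + (72) + (0) = 54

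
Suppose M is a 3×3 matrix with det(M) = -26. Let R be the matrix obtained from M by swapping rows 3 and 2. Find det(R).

The determinant is 26.

Swapping two rows multiplies the determinant by −1.
det(R) = (-1)·(-26) = 26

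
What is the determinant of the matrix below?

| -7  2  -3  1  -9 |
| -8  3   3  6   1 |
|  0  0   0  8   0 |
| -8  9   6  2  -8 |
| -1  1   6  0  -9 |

Expand along row 3 (it has 4 zeros):
  − (8) · M_34   where M_34 = det([-7 2 -3 -9; -8 3 3 1; -8 9 6 -8; -1 1 6 -9]) = -4845
det = (-1)·(8)·(-4845) = 38760

The determinant is 38760.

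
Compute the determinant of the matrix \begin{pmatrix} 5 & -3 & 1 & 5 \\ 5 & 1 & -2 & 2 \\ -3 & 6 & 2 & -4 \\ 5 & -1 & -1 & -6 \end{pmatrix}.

Expand along row 1:
  + (5) · M_11   where M_11 = det([1 -2 2; 6 2 -4; -1 -1 -6]) = -104
  − (-3) · M_12   where M_12 = det([5 -2 2; -3 2 -4; 5 -1 -6]) = -18
  + (1) · M_13   where M_13 = det([5 1 2; -3 6 -4; 5 -1 -6]) = -292
  − (5) · M_14   where M_14 = det([5 1 -2; -3 6 2; 5 -1 -1]) = 41
det = (+1)·(5)·(-104) + (-1)·(-3)·(-18) + (+1)·(1)·(-292) + (-1)·(5)·(41) = -1071

The determinant is -1071.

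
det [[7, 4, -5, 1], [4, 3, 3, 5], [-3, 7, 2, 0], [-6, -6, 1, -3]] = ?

-170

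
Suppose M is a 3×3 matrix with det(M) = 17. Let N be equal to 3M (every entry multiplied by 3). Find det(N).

For a 3×3 matrix, det(3M) = 3^3·det(M) = 27·det(M).
det(N) = (27)·(17) = 459

|N| = 459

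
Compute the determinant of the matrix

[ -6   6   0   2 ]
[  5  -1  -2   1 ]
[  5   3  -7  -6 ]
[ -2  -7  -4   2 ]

Expand along row 1 (it has 1 zero):
  + (-6) · M_11   where M_11 = det([-1 -2 1; 3 -7 -6; -7 -4 2]) = -95
  − (6) · M_12   where M_12 = det([5 -2 1; 5 -7 -6; -2 -4 2]) = -228
  − (2) · M_14   where M_14 = det([5 -1 -2; 5 3 -7; -2 -7 -4]) = -281
det = (+1)·(-6)·(-95) + (-1)·(6)·(-228) + (-1)·(2)·(-281) = 2500

2500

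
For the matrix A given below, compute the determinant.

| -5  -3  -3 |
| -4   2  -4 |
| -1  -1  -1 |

|A| = 12

Expand along column 1:
  + (-5) · |2 -4; -1 -1| = (-5)·(-2 − 4) = 30
  − (-4) · |-3 -3; -1 -1| = −(-4)·(3 − 3) = 0
  + (-1) · |-3 -3; 2 -4| = (-1)·(12 − (-6)) = -18
Sum: (30) + (0) + (-18) = 12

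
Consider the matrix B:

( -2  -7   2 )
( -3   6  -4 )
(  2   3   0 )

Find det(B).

det(B) = -10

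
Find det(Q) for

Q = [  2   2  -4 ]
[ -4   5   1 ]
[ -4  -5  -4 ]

-230

Expand along row 1:
  + 2 · |5 1; -5 -4| = 2·(-20 − (-5)) = -30
  − 2 · |-4 1; -4 -4| = −2·(16 − (-4)) = -40
  + (-4) · |-4 5; -4 -5| = (-4)·(20 − (-20)) = -160
Sum: (-30) + (-40) + (-160) = -230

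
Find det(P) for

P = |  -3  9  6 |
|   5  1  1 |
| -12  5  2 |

|P| = 33

Expand along row 1:
  + (-3) · |1 1; 5 2| = (-3)·(2 − 5) = 9
  − 9 · |5 1; -12 2| = −9·(10 − (-12)) = -198
  + 6 · |5 1; -12 5| = 6·(25 − (-12)) = 222
Sum: (9) + (-198) + (222) = 33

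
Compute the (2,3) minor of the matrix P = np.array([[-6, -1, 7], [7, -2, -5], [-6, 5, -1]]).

-36

Delete row 2 and column 3; the remaining 2×2 submatrix is [-6 -1; -6 5].
Its determinant is (-6)·5 − (-1)·(-6) = -36.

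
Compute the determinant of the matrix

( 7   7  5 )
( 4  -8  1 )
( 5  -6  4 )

Expand along column 1:
  + 7 · |-8 1; -6 4| = 7·(-32 − (-6)) = -182
  − 4 · |7 5; -6 4| = −4·(28 − (-30)) = -232
  + 5 · |7 5; -8 1| = 5·(7 − (-40)) = 235
Sum: (-182) + (-232) + (235) = -179

The determinant is -179.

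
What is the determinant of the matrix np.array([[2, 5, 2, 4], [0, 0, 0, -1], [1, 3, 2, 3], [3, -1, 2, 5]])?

Expand along row 2 (it has 3 zeros):
  + (-1) · M_24   where M_24 = det([2 5 2; 1 3 2; 3 -1 2]) = 16
det = (+1)·(-1)·(16) = -16

The determinant is -16.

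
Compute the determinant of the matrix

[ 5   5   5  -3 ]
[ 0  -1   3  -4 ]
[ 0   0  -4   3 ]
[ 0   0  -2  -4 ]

The matrix is block upper-triangular with a 2×2 block and a 2×2 block on the diagonal, so its determinant equals the product of the determinants of the diagonal blocks.
det of the 2×2 block = -5
det of the 2×2 block = 22
det = (-5)·(22) = -110

The determinant is -110.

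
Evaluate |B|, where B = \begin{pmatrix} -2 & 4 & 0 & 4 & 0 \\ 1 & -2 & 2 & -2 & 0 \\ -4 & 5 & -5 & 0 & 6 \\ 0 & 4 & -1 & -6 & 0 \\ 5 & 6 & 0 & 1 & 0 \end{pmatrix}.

Expand along column 5 (it has 4 zeros):
  + (6) · M_35   where M_35 = det([-2 4 0 4; 1 -2 2 -2; 0 4 -1 -6; 5 6 0 1]) = 560
det = (+1)·(6)·(560) = 3360

det(B) = 3360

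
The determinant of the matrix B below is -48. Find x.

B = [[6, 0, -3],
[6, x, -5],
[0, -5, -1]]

Expanding along the column containing x, det(B) is linear in x: det(B) = (-6)·x + (-60).
Set (-6)·x + (-60) = -48  ⇒  (-6)·x = 12  ⇒  x = -2.

-2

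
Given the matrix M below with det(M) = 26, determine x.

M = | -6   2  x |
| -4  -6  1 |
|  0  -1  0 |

x = 8

Expanding along the row containing x, det(M) is linear in x: det(M) = (4)·x + (-6).
Set (4)·x + (-6) = 26  ⇒  (4)·x = 32  ⇒  x = 8.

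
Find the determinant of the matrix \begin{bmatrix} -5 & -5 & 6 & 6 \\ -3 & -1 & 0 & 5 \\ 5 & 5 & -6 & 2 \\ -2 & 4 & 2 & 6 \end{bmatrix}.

Expand along row 2 (it has 1 zero):
  − (-3) · M_21   where M_21 = det([-5 6 6; 5 -6 2; 4 2 6]) = 272
  + (-1) · M_22   where M_22 = det([-5 6 6; 5 -6 2; -2 2 6]) = -16
  + (5) · M_24   where M_24 = det([-5 -5 6; 5 5 -6; -2 4 2]) = 0
det = (-1)·(-3)·(272) + (+1)·(-1)·(-16) + (+1)·(5)·(0) = 832

The determinant is 832.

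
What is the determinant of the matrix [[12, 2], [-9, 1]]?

det = 12·1 − 2·(-9) = 12 − (-18) = 30

The determinant is 30.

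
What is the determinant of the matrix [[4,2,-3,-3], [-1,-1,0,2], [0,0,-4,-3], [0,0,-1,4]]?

The matrix is block upper-triangular with a 2×2 block and a 2×2 block on the diagonal, so its determinant equals the product of the determinants of the diagonal blocks.
det of the 2×2 block = -2
det of the 2×2 block = -19
det = (-2)·(-19) = 38

38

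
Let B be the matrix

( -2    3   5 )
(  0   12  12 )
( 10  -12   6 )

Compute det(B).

-672

Expand along column 1:
  + (-2) · |12 12; -12 6| = (-2)·(72 − (-144)) = -432
  + 10 · |3 5; 12 12| = 10·(36 − 60) = -240
Sum: (-432) + (-240) = -672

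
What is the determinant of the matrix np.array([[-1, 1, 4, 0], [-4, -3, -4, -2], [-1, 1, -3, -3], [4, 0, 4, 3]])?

Expand along row 1 (it has 1 zero):
  + (-1) · M_11   where M_11 = det([-3 -4 -2; 1 -3 -3; 0 4 3]) = -5
  − (1) · M_12   where M_12 = det([-4 -4 -2; -1 -3 -3; 4 4 3]) = 8
  + (4) · M_13   where M_13 = det([-4 -3 -2; -1 1 -3; 4 0 3]) = 23
det = (+1)·(-1)·(-5) + (-1)·(1)·(8) + (+1)·(4)·(23) = 89

89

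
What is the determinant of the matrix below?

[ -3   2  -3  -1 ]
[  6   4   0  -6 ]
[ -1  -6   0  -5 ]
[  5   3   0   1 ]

Expand along column 3 (it has 3 zeros):
  + (-3) · M_13   where M_13 = det([6 4 -6; -1 -6 -5; 5 3 1]) = -204
det = (+1)·(-3)·(-204) = 612

612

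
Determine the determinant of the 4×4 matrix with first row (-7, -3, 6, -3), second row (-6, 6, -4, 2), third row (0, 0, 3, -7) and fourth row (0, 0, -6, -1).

2700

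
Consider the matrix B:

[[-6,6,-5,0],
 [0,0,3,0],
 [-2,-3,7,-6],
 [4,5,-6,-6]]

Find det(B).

det(B) = 1512

Expand along row 2 (it has 3 zeros):
  − (3) · M_23   where M_23 = det([-6 6 0; -2 -3 -6; 4 5 -6]) = -504
det = (-1)·(3)·(-504) = 1512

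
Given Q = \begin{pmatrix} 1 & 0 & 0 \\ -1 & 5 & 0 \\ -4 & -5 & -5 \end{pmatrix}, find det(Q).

Q is lower triangular, so det(Q) is the product of the diagonal entries:
det = (1) · (5) · (-5) = -25

-25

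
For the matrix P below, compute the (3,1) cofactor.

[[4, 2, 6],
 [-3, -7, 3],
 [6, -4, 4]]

48

Delete row 3 and column 1; the remaining 2×2 submatrix is [2 6; -7 3].
Its determinant is 2·3 − 6·(-7) = 48.
The cofactor carries sign (−1)^(3+1) = +1, so C_{3,1} = +(48) = 48.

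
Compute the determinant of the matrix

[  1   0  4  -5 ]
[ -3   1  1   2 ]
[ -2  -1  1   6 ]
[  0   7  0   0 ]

455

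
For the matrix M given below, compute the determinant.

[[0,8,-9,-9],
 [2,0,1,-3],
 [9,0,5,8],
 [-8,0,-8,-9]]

Expand along column 2 (it has 3 zeros):
  − (8) · M_12   where M_12 = det([2 1 -3; 9 5 8; -8 -8 -9]) = 151
det = (-1)·(8)·(151) = -1208

|M| = -1208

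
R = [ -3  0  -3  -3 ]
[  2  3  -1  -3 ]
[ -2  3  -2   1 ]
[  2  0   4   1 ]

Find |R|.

Expand along column 2 (it has 2 zeros):
  + (3) · M_22   where M_22 = det([-3 -3 -3; -2 -2 1; 2 4 1]) = 18
  − (3) · M_32   where M_32 = det([-3 -3 -3; 2 -1 -3; 2 4 1]) = -39
det = (+1)·(3)·(18) + (-1)·(3)·(-39) = 171

The determinant is 171.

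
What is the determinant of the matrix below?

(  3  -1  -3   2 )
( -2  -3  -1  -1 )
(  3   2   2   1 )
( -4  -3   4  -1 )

Expand along row 1:
  + (3) · M_11   where M_11 = det([-3 -1 -1; 2 2 1; -3 4 -1]) = 5
  − (-1) · M_12   where M_12 = det([-2 -1 -1; 3 2 1; -4 4 -1]) = -7
  + (-3) · M_13   where M_13 = det([-2 -3 -1; 3 2 1; -4 -3 -1]) = 2
  − (2) · M_14   where M_14 = det([-2 -3 -1; 3 2 2; -4 -3 4]) = 33
det = (+1)·(3)·(5) + (-1)·(-1)·(-7) + (+1)·(-3)·(2) + (-1)·(2)·(33) = -64

-64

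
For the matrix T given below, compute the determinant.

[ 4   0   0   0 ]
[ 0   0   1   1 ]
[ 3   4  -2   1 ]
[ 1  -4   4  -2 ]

The determinant is 48.

Expand along row 1 (it has 3 zeros):
  + (4) · M_11   where M_11 = det([0 1 1; 4 -2 1; -4 4 -2]) = 12
det = (+1)·(4)·(12) = 48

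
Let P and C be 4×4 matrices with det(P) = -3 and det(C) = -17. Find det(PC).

|PC| = 51

det(PC) = det(P)·det(C) = (-3)·(-17) = 51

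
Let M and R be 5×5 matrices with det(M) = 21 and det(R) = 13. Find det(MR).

det(MR) = det(M)·det(R) = (21)·(13) = 273

det(MR) = 273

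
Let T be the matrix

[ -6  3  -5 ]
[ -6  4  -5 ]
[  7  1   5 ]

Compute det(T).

Expand along column 1:
  + (-6) · |4 -5; 1 5| = (-6)·(20 − (-5)) = -150
  − (-6) · |3 -5; 1 5| = −(-6)·(15 − (-5)) = 120
  + 7 · |3 -5; 4 -5| = 7·(-15 − (-20)) = 35
Sum: (-150) + (120) + (35) = 5

The determinant is 5.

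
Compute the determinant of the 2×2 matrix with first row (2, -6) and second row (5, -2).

The determinant is 26.

det = 2·(-2) − (-6)·5 = -4 − (-30) = 26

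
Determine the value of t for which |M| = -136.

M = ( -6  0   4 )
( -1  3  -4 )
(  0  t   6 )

Expanding along the row containing t, det(M) is linear in t: det(M) = (-28)·t + (-108).
Set (-28)·t + (-108) = -136  ⇒  (-28)·t = -28  ⇒  t = 1.

1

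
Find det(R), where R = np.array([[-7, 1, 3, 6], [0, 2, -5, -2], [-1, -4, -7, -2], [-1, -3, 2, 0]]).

The determinant is -380.

Expand along row 2 (it has 1 zero):
  + (2) · M_22   where M_22 = det([-7 3 6; -1 -7 -2; -1 2 0]) = -76
  − (-5) · M_23   where M_23 = det([-7 1 6; -1 -4 -2; -1 -3 0]) = 38
  + (-2) · M_24   where M_24 = det([-7 1 3; -1 -4 -7; -1 -3 2]) = 209
det = (+1)·(2)·(-76) + (-1)·(-5)·(38) + (+1)·(-2)·(209) = -380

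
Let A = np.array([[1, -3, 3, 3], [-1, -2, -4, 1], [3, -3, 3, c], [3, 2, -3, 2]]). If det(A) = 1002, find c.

Expanding along the column containing c, det(A) is linear in c: det(A) = (-71)·c + (363).
Set (-71)·c + (363) = 1002  ⇒  (-71)·c = 639  ⇒  c = -9.

c = -9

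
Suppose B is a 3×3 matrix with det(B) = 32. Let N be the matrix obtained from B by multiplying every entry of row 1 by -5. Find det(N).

Scaling one row by -5 multiplies the determinant by -5.
det(N) = (-5)·(32) = -160

The determinant is -160.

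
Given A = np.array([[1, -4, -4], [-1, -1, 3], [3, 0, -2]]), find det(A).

Expand along column 2:
  − (-4) · |-1 3; 3 -2| = −(-4)·(2 − 9) = -28
  + (-1) · |1 -4; 3 -2| = (-1)·(-2 − (-12)) = -10
Sum: (-28) + (-10) = -38

|A| = -38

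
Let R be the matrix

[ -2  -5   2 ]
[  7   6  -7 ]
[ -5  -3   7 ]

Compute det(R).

Expand along column 1:
  + (-2) · |6 -7; -3 7| = (-2)·(42 − 21) = -42
  − 7 · |-5 2; -3 7| = −7·(-35 − (-6)) = 203
  + (-5) · |-5 2; 6 -7| = (-5)·(35 − 12) = -115
Sum: (-42) + (203) + (-115) = 46

The determinant is 46.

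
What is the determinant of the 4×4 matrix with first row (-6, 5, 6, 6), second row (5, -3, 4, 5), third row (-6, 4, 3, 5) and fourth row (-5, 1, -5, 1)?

Expand along row 1:
  + (-6) · M_11   where M_11 = det([-3 4 5; 4 3 5; 1 -5 1]) = -195
  − (5) · M_12   where M_12 = det([5 4 5; -6 3 5; -5 -5 1]) = 289
  + (6) · M_13   where M_13 = det([5 -3 5; -6 4 5; -5 1 1]) = 122
  − (6) · M_14   where M_14 = det([5 -3 4; -6 4 3; -5 1 -5]) = 76
det = (+1)·(-6)·(-195) + (-1)·(5)·(289) + (+1)·(6)·(122) + (-1)·(6)·(76) = 1

1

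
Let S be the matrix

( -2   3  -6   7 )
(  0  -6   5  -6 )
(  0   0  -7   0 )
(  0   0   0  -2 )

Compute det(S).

168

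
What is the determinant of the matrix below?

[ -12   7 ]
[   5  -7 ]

The determinant is 49.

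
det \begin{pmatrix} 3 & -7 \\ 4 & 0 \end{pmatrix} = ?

det = 3·0 − (-7)·4 = 0 − (-28) = 28

28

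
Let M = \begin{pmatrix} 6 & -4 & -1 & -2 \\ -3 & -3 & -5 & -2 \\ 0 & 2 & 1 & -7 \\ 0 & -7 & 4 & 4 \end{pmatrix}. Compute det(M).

Expand along column 1 (it has 2 zeros):
  + (6) · M_11   where M_11 = det([-3 -5 -2; 2 1 -7; -7 4 4]) = -331
  − (-3) · M_21   where M_21 = det([-4 -1 -2; 2 1 -7; -7 4 4]) = -199
det = (+1)·(6)·(-331) + (-1)·(-3)·(-199) = -2583

|M| = -2583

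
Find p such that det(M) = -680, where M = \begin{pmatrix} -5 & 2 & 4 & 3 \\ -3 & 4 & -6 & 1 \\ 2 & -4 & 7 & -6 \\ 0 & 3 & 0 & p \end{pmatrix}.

Expanding along the column containing p, det(M) is linear in p: det(M) = (14)·p + (-708).
Set (14)·p + (-708) = -680  ⇒  (14)·p = 28  ⇒  p = 2.

2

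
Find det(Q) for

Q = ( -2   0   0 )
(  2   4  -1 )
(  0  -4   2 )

Expand along row 1:
  + (-2) · |4 -1; -4 2| = (-2)·(8 − 4) = -8

-8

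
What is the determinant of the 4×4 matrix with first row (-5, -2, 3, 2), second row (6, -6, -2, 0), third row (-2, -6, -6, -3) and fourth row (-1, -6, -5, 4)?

-2168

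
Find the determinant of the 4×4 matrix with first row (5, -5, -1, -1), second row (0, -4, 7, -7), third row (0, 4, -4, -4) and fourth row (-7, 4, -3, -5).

Expand along column 1 (it has 2 zeros):
  + (5) · M_11   where M_11 = det([-4 7 -7; 4 -4 -4; 4 -3 -5]) = -32
  − (-7) · M_41   where M_41 = det([-5 -1 -1; -4 7 -7; 4 -4 -4]) = 336
det = (+1)·(5)·(-32) + (-1)·(-7)·(336) = 2192

2192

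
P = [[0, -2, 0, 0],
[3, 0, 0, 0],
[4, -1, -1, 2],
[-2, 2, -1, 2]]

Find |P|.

0

P is block lower-triangular with a 2×2 block and a 2×2 block on the diagonal, so its determinant equals the product of the determinants of the diagonal blocks.
det of the 2×2 block = 6
det of the 2×2 block = 0
det = (6)·(0) = 0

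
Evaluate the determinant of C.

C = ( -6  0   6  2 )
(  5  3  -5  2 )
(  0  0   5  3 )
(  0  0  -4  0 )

C is block upper-triangular with a 2×2 block and a 2×2 block on the diagonal, so its determinant equals the product of the determinants of the diagonal blocks.
det of the 2×2 block = -18
det of the 2×2 block = 12
det = (-18)·(12) = -216

-216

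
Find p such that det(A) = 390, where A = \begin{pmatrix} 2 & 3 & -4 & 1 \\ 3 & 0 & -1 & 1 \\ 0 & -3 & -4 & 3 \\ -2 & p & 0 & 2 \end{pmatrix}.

p = 9

Expanding along the row containing p, det(A) is linear in p: det(A) = (26)·p + (156).
Set (26)·p + (156) = 390  ⇒  (26)·p = 234  ⇒  p = 9.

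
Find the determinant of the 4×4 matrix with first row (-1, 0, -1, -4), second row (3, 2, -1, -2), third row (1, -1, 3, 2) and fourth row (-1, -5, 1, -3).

144

Expand along row 1 (it has 1 zero):
  + (-1) · M_11   where M_11 = det([2 -1 -2; -1 3 2; -5 1 -3]) = -37
  + (-1) · M_13   where M_13 = det([3 2 -2; 1 -1 2; -1 -5 -3]) = 53
  − (-4) · M_14   where M_14 = det([3 2 -1; 1 -1 3; -1 -5 1]) = 40
det = (+1)·(-1)·(-37) + (+1)·(-1)·(53) + (-1)·(-4)·(40) = 144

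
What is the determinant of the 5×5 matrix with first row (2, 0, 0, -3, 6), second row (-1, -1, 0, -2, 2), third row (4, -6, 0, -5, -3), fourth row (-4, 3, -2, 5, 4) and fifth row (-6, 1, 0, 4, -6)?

Expand along column 3 (it has 4 zeros):
  − (-2) · M_43   where M_43 = det([2 0 -3 6; -1 -1 -2 2; 4 -6 -5 -3; -6 1 4 -6]) = 17
det = (-1)·(-2)·(17) = 34

34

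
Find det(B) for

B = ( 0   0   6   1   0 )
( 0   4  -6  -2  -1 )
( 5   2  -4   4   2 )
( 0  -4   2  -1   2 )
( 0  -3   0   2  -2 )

The determinant is -620.

Expand along column 1 (it has 4 zeros):
  + (5) · M_31   where M_31 = det([0 6 1 0; 4 -6 -2 -1; -4 2 -1 2; -3 0 2 -2]) = -124
det = (+1)·(5)·(-124) = -620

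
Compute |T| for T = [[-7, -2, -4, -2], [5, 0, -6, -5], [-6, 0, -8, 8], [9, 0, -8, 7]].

det(T) = -2488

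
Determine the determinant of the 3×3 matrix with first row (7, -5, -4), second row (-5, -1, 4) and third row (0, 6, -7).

Expand along column 1:
  + 7 · |-1 4; 6 -7| = 7·(7 − 24) = -119
  − (-5) · |-5 -4; 6 -7| = −(-5)·(35 − (-24)) = 295
Sum: (-119) + (295) = 176

The determinant is 176.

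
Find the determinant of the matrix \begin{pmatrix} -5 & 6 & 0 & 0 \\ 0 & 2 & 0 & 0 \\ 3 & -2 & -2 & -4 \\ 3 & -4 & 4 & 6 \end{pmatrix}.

-40

The matrix is block lower-triangular with a 2×2 block and a 2×2 block on the diagonal, so its determinant equals the product of the determinants of the diagonal blocks.
det of the 2×2 block = -10
det of the 2×2 block = 4
det = (-10)·(4) = -40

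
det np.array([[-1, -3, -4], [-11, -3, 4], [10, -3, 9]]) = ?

Expand along row 1:
  + (-1) · |-3 4; -3 9| = (-1)·(-27 − (-12)) = 15
  − (-3) · |-11 4; 10 9| = −(-3)·(-99 − 40) = -417
  + (-4) · |-11 -3; 10 -3| = (-4)·(33 − (-30)) = -252
Sum: (15) + (-417) + (-252) = -654

The determinant is -654.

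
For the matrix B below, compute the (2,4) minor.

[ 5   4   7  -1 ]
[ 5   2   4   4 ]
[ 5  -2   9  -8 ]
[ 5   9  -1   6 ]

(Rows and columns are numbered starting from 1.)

190

Delete row 2 and column 4; the remaining 3×3 submatrix is [5 4 7; 5 -2 9; 5 9 -1].
Its determinant is 190.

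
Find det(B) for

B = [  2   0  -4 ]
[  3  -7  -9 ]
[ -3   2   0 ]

Expand along column 2:
  + (-7) · |2 -4; -3 0| = (-7)·(0 − 12) = 84
  − 2 · |2 -4; 3 -9| = −2·(-18 − (-12)) = 12
Sum: (84) + (12) = 96

det(B) = 96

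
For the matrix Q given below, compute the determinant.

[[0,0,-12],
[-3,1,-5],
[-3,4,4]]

det(Q) = 108

Expand along row 1:
  + (-12) · |-3 1; -3 4| = (-12)·(-12 − (-3)) = 108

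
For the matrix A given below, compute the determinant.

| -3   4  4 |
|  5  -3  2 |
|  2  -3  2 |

-60

Expand along column 1:
  + (-3) · |-3 2; -3 2| = (-3)·(-6 − (-6)) = 0
  − 5 · |4 4; -3 2| = −5·(8 − (-12)) = -100
  + 2 · |4 4; -3 2| = 2·(8 − (-12)) = 40
Sum: (0) + (-100) + (40) = -60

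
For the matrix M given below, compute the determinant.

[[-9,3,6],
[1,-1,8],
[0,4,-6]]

det(M) = 276

Expand along row 3:
  − 4 · |-9 6; 1 8| = −4·(-72 − 6) = 312
  + (-6) · |-9 3; 1 -1| = (-6)·(9 − 3) = -36
Sum: (312) + (-36) = 276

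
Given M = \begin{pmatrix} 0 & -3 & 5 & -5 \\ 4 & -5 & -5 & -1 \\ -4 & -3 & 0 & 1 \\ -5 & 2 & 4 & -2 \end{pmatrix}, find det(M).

650

Expand along row 1 (it has 1 zero):
  − (-3) · M_12   where M_12 = det([4 -5 -1; -4 0 1; -5 4 -2]) = 65
  + (5) · M_13   where M_13 = det([4 -5 -1; -4 -3 1; -5 2 -2]) = 104
  − (-5) · M_14   where M_14 = det([4 -5 -5; -4 -3 0; -5 2 4]) = -13
det = (-1)·(-3)·(65) + (+1)·(5)·(104) + (-1)·(-5)·(-13) = 650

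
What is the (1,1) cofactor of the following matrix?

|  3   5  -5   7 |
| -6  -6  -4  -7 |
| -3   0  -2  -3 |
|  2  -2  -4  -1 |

64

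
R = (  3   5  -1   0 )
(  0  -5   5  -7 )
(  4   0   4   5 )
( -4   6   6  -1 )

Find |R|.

Expand along row 1 (it has 1 zero):
  + (3) · M_11   where M_11 = det([-5 5 -7; 0 4 5; 6 6 -1]) = 488
  − (5) · M_12   where M_12 = det([0 5 -7; 4 4 5; -4 6 -1]) = -360
  + (-1) · M_13   where M_13 = det([0 -5 -7; 4 0 5; -4 6 -1]) = -88
det = (+1)·(3)·(488) + (-1)·(5)·(-360) + (+1)·(-1)·(-88) = 3352

3352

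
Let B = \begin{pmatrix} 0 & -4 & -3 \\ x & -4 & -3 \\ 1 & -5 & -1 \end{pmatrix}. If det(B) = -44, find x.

Expanding along the column containing x, det(B) is linear in x: det(B) = (11)·x + (0).
Set (11)·x + (0) = -44  ⇒  (11)·x = -44  ⇒  x = -4.

-4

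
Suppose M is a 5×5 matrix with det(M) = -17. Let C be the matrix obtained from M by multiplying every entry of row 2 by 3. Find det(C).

The determinant is -51.

Scaling one row by 3 multiplies the determinant by 3.
det(C) = (3)·(-17) = -51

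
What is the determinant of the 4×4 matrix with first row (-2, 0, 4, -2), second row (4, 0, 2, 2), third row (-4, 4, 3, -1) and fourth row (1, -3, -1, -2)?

-104

Expand along column 2 (it has 2 zeros):
  − (4) · M_32   where M_32 = det([-2 4 -2; 4 2 2; 1 -1 -2]) = 56
  + (-3) · M_42   where M_42 = det([-2 4 -2; 4 2 2; -4 3 -1]) = -40
det = (-1)·(4)·(56) + (+1)·(-3)·(-40) = -104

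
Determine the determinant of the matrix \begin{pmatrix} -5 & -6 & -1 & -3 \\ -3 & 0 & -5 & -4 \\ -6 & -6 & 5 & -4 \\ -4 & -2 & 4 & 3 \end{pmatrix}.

-932

Expand along row 2 (it has 1 zero):
  − (-3) · M_21   where M_21 = det([-6 -1 -3; -6 5 -4; -2 4 3]) = -170
  − (-5) · M_23   where M_23 = det([-5 -6 -3; -6 -6 -4; -4 -2 3]) = -38
  + (-4) · M_24   where M_24 = det([-5 -6 -1; -6 -6 5; -4 -2 4]) = 58
det = (-1)·(-3)·(-170) + (-1)·(-5)·(-38) + (+1)·(-4)·(58) = -932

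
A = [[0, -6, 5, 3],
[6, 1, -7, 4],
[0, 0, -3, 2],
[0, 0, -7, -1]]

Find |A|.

612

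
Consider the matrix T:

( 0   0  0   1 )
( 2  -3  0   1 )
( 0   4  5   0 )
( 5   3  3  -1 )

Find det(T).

The determinant is 81.

Expand along row 1 (it has 3 zeros):
  − (1) · M_14   where M_14 = det([2 -3 0; 0 4 5; 5 3 3]) = -81
det = (-1)·(1)·(-81) = 81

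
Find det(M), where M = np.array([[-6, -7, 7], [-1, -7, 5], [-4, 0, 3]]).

det(M) = 49

Expand along column 2:
  − (-7) · |-1 5; -4 3| = −(-7)·(-3 − (-20)) = 119
  + (-7) · |-6 7; -4 3| = (-7)·(-18 − (-28)) = -70
Sum: (119) + (-70) = 49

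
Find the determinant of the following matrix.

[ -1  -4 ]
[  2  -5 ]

det = (-1)·(-5) − (-4)·2 = 5 − (-8) = 13

13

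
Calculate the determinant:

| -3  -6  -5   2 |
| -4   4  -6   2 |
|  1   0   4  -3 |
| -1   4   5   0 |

Expand along row 3 (it has 1 zero):
  + (1) · M_31   where M_31 = det([-6 -5 2; 4 -6 2; 4 5 0]) = 108
  + (4) · M_33   where M_33 = det([-3 -6 2; -4 4 2; -1 4 0]) = 12
  − (-3) · M_34   where M_34 = det([-3 -6 -5; -4 4 -6; -1 4 5]) = -228
det = (+1)·(1)·(108) + (+1)·(4)·(12) + (-1)·(-3)·(-228) = -528

-528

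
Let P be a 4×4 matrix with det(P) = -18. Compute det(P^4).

104976

det(P^4) = (det P)^4 = (-18)^4 = 104976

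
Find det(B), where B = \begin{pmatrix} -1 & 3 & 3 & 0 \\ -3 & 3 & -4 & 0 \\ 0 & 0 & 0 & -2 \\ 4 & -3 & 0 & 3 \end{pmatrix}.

Expand along row 3 (it has 3 zeros):
  − (-2) · M_34   where M_34 = det([-1 3 3; -3 3 -4; 4 -3 0]) = -45
det = (-1)·(-2)·(-45) = -90

-90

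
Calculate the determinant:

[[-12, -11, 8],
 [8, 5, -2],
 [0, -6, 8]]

-16

Expand along row 3:
  − (-6) · |-12 8; 8 -2| = −(-6)·(24 − 64) = -240
  + 8 · |-12 -11; 8 5| = 8·(-60 − (-88)) = 224
Sum: (-240) + (224) = -16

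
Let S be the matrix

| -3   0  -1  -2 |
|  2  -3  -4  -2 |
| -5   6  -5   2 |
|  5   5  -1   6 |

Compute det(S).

Expand along row 1 (it has 1 zero):
  + (-3) · M_11   where M_11 = det([-3 -4 -2; 6 -5 2; 5 -1 6]) = 150
  + (-1) · M_13   where M_13 = det([2 -3 -2; -5 6 2; 5 5 6]) = 42
  − (-2) · M_14   where M_14 = det([2 -3 -4; -5 6 -5; 5 5 -1]) = 348
det = (+1)·(-3)·(150) + (+1)·(-1)·(42) + (-1)·(-2)·(348) = 204

|S| = 204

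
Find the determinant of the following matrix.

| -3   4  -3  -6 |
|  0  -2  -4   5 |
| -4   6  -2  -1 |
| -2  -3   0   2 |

-726

Expand along row 2 (it has 1 zero):
  + (-2) · M_22   where M_22 = det([-3 -3 -6; -4 -2 -1; -2 0 2]) = 6
  − (-4) · M_23   where M_23 = det([-3 4 -6; -4 6 -1; -2 -3 2]) = -131
  + (5) · M_24   where M_24 = det([-3 4 -3; -4 6 -2; -2 -3 0]) = -38
det = (+1)·(-2)·(6) + (-1)·(-4)·(-131) + (+1)·(5)·(-38) = -726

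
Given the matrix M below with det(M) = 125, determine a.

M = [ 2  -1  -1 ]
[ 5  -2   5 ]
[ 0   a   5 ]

-8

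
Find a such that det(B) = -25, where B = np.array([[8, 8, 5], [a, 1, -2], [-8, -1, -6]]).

-3

Expanding along the row containing a, det(B) is linear in a: det(B) = (43)·a + (104).
Set (43)·a + (104) = -25  ⇒  (43)·a = -129  ⇒  a = -3.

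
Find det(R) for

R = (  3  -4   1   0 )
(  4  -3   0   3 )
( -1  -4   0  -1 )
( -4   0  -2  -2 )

Expand along column 3 (it has 2 zeros):
  + (1) · M_13   where M_13 = det([4 -3 3; -1 -4 -1; -4 0 -2]) = -22
  − (-2) · M_43   where M_43 = det([3 -4 0; 4 -3 3; -1 -4 -1]) = 41
det = (+1)·(1)·(-22) + (-1)·(-2)·(41) = 60

60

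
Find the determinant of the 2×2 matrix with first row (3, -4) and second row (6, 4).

The determinant is 36.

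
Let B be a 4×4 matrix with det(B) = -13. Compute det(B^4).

det(B^4) = (det B)^4 = (-13)^4 = 28561

The determinant is 28561.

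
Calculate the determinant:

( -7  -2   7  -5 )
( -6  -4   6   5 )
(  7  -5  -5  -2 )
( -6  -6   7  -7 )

Expand along row 1:
  + (-7) · M_11   where M_11 = det([-4 6 5; -5 -5 -2; -6 7 -7]) = -659
  − (-2) · M_12   where M_12 = det([-6 6 5; 7 -5 -2; -6 7 -7]) = 167
  + (7) · M_13   where M_13 = det([-6 -4 5; 7 -5 -2; -6 -6 -7]) = -742
  − (-5) · M_14   where M_14 = det([-6 -4 6; 7 -5 -5; -6 -6 7]) = 34
det = (+1)·(-7)·(-659) + (-1)·(-2)·(167) + (+1)·(7)·(-742) + (-1)·(-5)·(34) = -77

-77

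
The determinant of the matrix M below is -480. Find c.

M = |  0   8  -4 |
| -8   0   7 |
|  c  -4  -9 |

Expanding along the column containing c, det(M) is linear in c: det(M) = (56)·c + (-704).
Set (56)·c + (-704) = -480  ⇒  (56)·c = 224  ⇒  c = 4.

c = 4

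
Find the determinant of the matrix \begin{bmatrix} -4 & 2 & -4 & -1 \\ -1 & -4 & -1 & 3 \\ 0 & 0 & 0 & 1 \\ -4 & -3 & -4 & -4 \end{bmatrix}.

0

Expand along row 3 (it has 3 zeros):
  − (1) · M_34   where M_34 = det([-4 2 -4; -1 -4 -1; -4 -3 -4]) = 0
det = (-1)·(1)·(0) = 0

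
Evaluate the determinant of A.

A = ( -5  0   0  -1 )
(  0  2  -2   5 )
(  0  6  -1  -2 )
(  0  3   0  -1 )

-85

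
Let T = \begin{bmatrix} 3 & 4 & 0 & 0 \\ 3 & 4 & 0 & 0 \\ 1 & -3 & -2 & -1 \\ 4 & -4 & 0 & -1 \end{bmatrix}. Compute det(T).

T is block lower-triangular with a 2×2 block and a 2×2 block on the diagonal, so its determinant equals the product of the determinants of the diagonal blocks.
det of the 2×2 block = 0
det of the 2×2 block = 2
det = (0)·(2) = 0

|T| = 0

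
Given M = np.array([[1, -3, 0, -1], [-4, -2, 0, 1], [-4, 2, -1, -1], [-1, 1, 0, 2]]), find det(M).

det(M) = 20

Expand along column 3 (it has 3 zeros):
  + (-1) · M_33   where M_33 = det([1 -3 -1; -4 -2 1; -1 1 2]) = -20
det = (+1)·(-1)·(-20) = 20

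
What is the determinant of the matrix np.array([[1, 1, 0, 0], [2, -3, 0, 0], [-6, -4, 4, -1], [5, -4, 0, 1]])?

-20

The matrix is block lower-triangular with a 2×2 block and a 2×2 block on the diagonal, so its determinant equals the product of the determinants of the diagonal blocks.
det of the 2×2 block = -5
det of the 2×2 block = 4
det = (-5)·(4) = -20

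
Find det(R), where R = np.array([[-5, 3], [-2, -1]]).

det(R) = (-5)·(-1) − 3·(-2) = 5 − (-6) = 11

11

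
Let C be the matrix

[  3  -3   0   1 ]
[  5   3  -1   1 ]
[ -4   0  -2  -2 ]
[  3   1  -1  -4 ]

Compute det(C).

Expand along row 1 (it has 1 zero):
  + (3) · M_11   where M_11 = det([3 -1 1; 0 -2 -2; 1 -1 -4]) = 22
  − (-3) · M_12   where M_12 = det([5 -1 1; -4 -2 -2; 3 -1 -4]) = 62
  − (1) · M_14   where M_14 = det([5 3 -1; -4 0 -2; 3 1 -1]) = -16
det = (+1)·(3)·(22) + (-1)·(-3)·(62) + (-1)·(1)·(-16) = 268

The determinant is 268.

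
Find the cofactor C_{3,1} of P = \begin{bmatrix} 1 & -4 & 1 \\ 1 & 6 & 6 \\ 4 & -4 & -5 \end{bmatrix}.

-30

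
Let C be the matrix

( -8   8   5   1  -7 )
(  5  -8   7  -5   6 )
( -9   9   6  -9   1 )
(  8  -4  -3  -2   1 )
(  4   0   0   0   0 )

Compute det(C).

Expand along row 5 (it has 4 zeros):
  + (4) · M_51   where M_51 = det([8 5 1 -7; -8 7 -5 6; 9 6 -9 1; -4 -3 -2 1]) = 3865
det = (+1)·(4)·(3865) = 15460

15460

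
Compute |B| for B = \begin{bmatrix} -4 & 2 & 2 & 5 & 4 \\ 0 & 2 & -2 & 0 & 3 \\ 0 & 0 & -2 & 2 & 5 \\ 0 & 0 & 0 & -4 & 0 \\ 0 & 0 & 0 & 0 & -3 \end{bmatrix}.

192

B is upper triangular, so det(B) is the product of the diagonal entries:
det = (-4) · (2) · (-2) · (-4) · (-3) = 192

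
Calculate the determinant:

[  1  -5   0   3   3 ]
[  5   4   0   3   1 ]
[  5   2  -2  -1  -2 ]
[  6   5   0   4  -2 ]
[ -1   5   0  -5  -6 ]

444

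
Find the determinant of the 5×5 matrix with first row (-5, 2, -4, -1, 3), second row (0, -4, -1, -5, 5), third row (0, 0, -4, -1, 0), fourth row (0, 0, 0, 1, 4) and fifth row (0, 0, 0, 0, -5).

The determinant is 400.

The matrix is upper triangular, so the determinant is the product of the diagonal entries:
det = (-5) · (-4) · (-4) · (1) · (-5) = 400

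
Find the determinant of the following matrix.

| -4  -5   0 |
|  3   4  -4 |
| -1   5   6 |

Expand along column 3:
  − (-4) · |-4 -5; -1 5| = −(-4)·(-20 − 5) = -100
  + 6 · |-4 -5; 3 4| = 6·(-16 − (-15)) = -6
Sum: (-100) + (-6) = -106

-106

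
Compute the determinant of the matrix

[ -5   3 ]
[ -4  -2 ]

det = (-5)·(-2) − 3·(-4) = 10 − (-12) = 22

The determinant is 22.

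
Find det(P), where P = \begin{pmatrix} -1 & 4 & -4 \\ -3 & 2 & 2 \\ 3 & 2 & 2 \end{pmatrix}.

Expand along row 1:
  + (-1) · |2 2; 2 2| = (-1)·(4 − 4) = 0
  − 4 · |-3 2; 3 2| = −4·(-6 − 6) = 48
  + (-4) · |-3 2; 3 2| = (-4)·(-6 − 6) = 48
Sum: (0) + (48) + (48) = 96

96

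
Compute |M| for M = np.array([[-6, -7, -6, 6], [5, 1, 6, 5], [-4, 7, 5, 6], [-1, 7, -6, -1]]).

det(M) = 7440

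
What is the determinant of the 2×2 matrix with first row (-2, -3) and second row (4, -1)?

The determinant is 14.

det = (-2)·(-1) − (-3)·4 = 2 − (-12) = 14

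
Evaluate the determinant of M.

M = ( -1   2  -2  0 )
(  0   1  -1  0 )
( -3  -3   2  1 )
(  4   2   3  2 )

det(M) = 7

Expand along row 2 (it has 2 zeros):
  + (1) · M_22   where M_22 = det([-1 -2 0; -3 2 1; 4 3 2]) = -21
  − (-1) · M_23   where M_23 = det([-1 2 0; -3 -3 1; 4 2 2]) = 28
det = (+1)·(1)·(-21) + (-1)·(-1)·(28) = 7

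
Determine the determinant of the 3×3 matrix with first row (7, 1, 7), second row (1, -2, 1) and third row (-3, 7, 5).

Expand along column 1:
  + 7 · |-2 1; 7 5| = 7·(-10 − 7) = -119
  − 1 · |1 7; 7 5| = −1·(5 − 49) = 44
  + (-3) · |1 7; -2 1| = (-3)·(1 − (-14)) = -45
Sum: (-119) + (44) + (-45) = -120

The determinant is -120.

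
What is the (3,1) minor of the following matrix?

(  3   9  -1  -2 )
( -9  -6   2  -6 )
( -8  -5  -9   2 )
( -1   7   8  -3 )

562

Delete row 3 and column 1; the remaining 3×3 submatrix is [9 -1 -2; -6 2 -6; 7 8 -3].
Its determinant is 562.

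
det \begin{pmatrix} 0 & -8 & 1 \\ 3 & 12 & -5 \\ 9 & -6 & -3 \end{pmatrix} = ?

The determinant is 162.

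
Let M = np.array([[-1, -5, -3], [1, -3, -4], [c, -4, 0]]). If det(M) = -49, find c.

Expanding along the row containing c, det(M) is linear in c: det(M) = (11)·c + (28).
Set (11)·c + (28) = -49  ⇒  (11)·c = -77  ⇒  c = -7.

c = -7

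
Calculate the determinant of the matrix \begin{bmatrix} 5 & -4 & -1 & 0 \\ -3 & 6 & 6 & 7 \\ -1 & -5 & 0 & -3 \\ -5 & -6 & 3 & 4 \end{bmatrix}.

Expand along row 1 (it has 1 zero):
  + (5) · M_11   where M_11 = det([6 6 7; -5 0 -3; -6 3 4]) = 177
  − (-4) · M_12   where M_12 = det([-3 6 7; -1 0 -3; -5 3 4]) = 66
  + (-1) · M_13   where M_13 = det([-3 6 7; -1 -5 -3; -5 -6 4]) = 95
det = (+1)·(5)·(177) + (-1)·(-4)·(66) + (+1)·(-1)·(95) = 1054

1054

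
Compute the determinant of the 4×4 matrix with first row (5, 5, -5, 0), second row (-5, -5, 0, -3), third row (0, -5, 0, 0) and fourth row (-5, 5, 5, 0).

Expand along row 3 (it has 3 zeros):
  − (-5) · M_32   where M_32 = det([5 -5 0; -5 0 -3; -5 5 0]) = 0
det = (-1)·(-5)·(0) = 0

0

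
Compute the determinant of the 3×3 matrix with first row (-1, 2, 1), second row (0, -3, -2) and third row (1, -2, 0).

Expand along column 1:
  + (-1) · |-3 -2; -2 0| = (-1)·(0 − 4) = 4
  + 1 · |2 1; -3 -2| = 1·(-4 − (-3)) = -1
Sum: (4) + (-1) = 3

The determinant is 3.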